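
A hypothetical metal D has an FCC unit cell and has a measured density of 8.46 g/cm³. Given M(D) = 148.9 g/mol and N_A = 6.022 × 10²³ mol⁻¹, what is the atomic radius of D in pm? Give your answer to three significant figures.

For an FCC cell (Z = 4), a³ = Z·M/(N_A·ρ) = 4 × 148.9 / (6.022 × 10²³ × 8.460) = 1.169 × 10^-22 cm³, so a = 4.890 × 10^-8 cm = 489.0 pm.
Atoms touch along the face diagonal, so √2·a = 4r, so r = 0.3536 × a = 173 pm.

173 pm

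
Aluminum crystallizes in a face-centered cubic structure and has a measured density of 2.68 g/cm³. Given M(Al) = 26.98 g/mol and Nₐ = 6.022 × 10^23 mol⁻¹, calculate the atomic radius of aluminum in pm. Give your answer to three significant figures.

For an FCC cell (Z = 4), a³ = Z·M/(N_A·ρ) = 4 × 26.98 / (6.022 × 10²³ × 2.680) = 6.687 × 10^-23 cm³, so a = 4.059 × 10^-8 cm = 405.9 pm.
Atoms touch along the face diagonal, so √2·a = 4r, so r = 0.3536 × a = 144 pm.

144 pm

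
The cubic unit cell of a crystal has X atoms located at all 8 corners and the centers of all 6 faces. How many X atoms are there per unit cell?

Corner atoms are shared by 8 cells (1/8 each), face atoms by 2 (1/2 each).
Net atoms = 8 × 1/8 + 6 × 1/2 = 1 + 3 = 4.

4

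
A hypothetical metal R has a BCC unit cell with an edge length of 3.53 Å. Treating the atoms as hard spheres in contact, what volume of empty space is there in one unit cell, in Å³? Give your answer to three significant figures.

In a BCC lattice atoms touch along the body diagonal, so √3·a = 4r, so r = 0.4330a = 1.529 Å.
V_cell = a³ = 43.99 Å³; V_atoms = 2 × (4/3)πr³ = 29.92 Å³.
Empty space = 43.99 − 29.92 = 14.1 Å³.

14.1 Å³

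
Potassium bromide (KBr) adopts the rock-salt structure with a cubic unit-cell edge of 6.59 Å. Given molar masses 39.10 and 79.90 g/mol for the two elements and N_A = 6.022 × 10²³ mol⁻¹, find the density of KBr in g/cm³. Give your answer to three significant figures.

2.76 g/cm³

The rock-salt structure contains Z = 4 formula units per cell; M(KBr) = 39.10 + 79.90 = 119.0 g/mol.
a³ = (6.590 × 10^-8 cm)³ = 2.862 × 10^-22 cm³.
ρ = 4 × 119.0 / (6.022 × 10²³ × 2.862 × 10^-22) = 2.762 g/cm³.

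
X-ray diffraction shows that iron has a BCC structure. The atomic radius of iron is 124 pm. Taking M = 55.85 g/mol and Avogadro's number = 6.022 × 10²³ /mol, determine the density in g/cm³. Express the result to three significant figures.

In a BCC lattice, atoms touch along the body diagonal, so √3·a = 4r, giving a = 286.4 pm = 2.864 × 10^-8 cm.
With Z = 2, ρ = Z·M/(N_A·a³) = 2 × 55.85 / (6.022 × 10²³ × 2.348 × 10^-23) = 7.899 g/cm³.

7.90 g/cm³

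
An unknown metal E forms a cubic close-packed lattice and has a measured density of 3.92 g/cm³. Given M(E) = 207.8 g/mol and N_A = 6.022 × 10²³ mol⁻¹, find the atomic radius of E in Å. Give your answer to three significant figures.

2.50 Å

For an FCC cell (Z = 4), a³ = Z·M/(N_A·ρ) = 4 × 207.8 / (6.022 × 10²³ × 3.920) = 3.521 × 10^-22 cm³, so a = 7.061 × 10^-8 cm = 7.061 Å.
Atoms touch along the face diagonal, so √2·a = 4r, so r = 0.3536 × a = 2.50 Å.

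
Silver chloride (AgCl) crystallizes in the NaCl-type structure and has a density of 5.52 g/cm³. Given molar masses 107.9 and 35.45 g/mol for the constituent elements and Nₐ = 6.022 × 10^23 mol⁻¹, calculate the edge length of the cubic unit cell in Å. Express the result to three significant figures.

5.57 Å

M(AgCl) = 143.35 g/mol; Z = 4 formula units per cell.
a³ = Z·M/(N_A·ρ) = 4 × 143.35 / (6.022 × 10²³ × 5.52) = 1.725 × 10^-22 cm³, so a = 5.567 × 10^-8 cm = 5.57 Å.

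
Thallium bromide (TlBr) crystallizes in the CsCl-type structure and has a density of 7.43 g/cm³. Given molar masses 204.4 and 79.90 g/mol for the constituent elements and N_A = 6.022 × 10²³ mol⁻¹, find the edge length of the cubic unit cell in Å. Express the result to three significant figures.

3.99 Å

M(TlBr) = 284.3 g/mol; Z = 1 formula unit per cell.
a³ = Z·M/(N_A·ρ) = 1 × 284.3 / (6.022 × 10²³ × 7.43) = 6.354 × 10^-23 cm³, so a = 3.990 × 10^-8 cm = 3.99 Å.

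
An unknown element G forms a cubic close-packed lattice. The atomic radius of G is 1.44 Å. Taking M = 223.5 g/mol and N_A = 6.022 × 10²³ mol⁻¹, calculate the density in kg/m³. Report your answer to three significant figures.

22000 kg/m³

In an FCC lattice, atoms touch along the face diagonal, so √2·a = 4r, giving a = 4.073 Å = 4.073 × 10^-8 cm.
With Z = 4, ρ = Z·M/(N_A·a³) = 4 × 223.5 / (6.022 × 10²³ × 6.757 × 10^-23) = 21.97 g/cm³ = 22000 kg/m³.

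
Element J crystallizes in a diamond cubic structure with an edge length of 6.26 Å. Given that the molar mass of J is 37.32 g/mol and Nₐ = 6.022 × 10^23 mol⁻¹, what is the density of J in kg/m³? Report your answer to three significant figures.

A diamond cubic unit cell contains Z = 8 atoms.
Cell volume: a³ = (6.26 Å)³ = (6.260 × 10^-8 cm)³ = 2.453 × 10^-22 cm³.
ρ = Z·M/(N_A·a³) = 8 × 37.32 / (6.022 × 10²³ × 2.453 × 10^-22) = 2.021 g/cm³ = 2020 kg/m³.

2020 kg/m³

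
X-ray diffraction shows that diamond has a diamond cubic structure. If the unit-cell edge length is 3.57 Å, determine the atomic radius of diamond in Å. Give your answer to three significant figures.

In a diamond cubic lattice, nearest neighbors lie along the body diagonal with √3·a = 8r.
r = √3·a/8 = 1.7321 × 3.57 / 8 = 0.773 Å.

0.773 Å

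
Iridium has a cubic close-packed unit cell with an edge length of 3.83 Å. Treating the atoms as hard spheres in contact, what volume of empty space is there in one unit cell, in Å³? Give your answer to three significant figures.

14.6 Å³

In an FCC lattice atoms touch along the face diagonal, so √2·a = 4r, so r = 0.3536a = 1.354 Å.
V_cell = a³ = 56.18 Å³; V_atoms = 4 × (4/3)πr³ = 41.60 Å³.
Empty space = 56.18 − 41.60 = 14.6 Å³.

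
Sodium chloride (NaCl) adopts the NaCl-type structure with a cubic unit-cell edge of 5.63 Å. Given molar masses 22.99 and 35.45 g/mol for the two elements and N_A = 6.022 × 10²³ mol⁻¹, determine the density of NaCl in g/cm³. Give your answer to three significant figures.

2.18 g/cm³

The NaCl-type structure contains Z = 4 formula units per cell; M(NaCl) = 22.99 + 35.45 = 58.44 g/mol.
a³ = (5.630 × 10^-8 cm)³ = 1.785 × 10^-22 cm³.
ρ = 4 × 58.44 / (6.022 × 10²³ × 1.785 × 10^-22) = 2.175 g/cm³.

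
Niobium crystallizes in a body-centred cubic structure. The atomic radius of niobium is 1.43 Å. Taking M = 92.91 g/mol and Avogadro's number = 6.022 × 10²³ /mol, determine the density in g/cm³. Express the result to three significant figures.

8.57 g/cm³

In a BCC lattice, atoms touch along the body diagonal, so √3·a = 4r, giving a = 3.302 Å = 3.302 × 10^-8 cm.
With Z = 2, ρ = Z·M/(N_A·a³) = 2 × 92.91 / (6.022 × 10²³ × 3.602 × 10^-23) = 8.567 g/cm³.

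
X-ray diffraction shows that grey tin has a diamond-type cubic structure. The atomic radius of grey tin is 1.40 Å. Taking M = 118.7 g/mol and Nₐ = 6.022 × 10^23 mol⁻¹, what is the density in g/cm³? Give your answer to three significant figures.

In a diamond cubic lattice, nearest neighbors lie along the body diagonal with √3·a = 8r, giving a = 6.466 Å = 6.466 × 10^-8 cm.
With Z = 8, ρ = Z·M/(N_A·a³) = 8 × 118.7 / (6.022 × 10²³ × 2.704 × 10^-22) = 5.832 g/cm³.

5.83 g/cm³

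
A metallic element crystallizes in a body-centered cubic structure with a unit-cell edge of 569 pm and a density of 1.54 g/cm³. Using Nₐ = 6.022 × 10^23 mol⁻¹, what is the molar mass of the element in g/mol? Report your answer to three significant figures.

85.4 g/mol

A BCC cell has Z = 2 atoms; a = 5.690 × 10^-8 cm.
M = ρ·N_A·a³/Z = 1.54 × 6.022 × 10²³ × 1.842 × 10^-22 / 2 = 85.4 g/mol.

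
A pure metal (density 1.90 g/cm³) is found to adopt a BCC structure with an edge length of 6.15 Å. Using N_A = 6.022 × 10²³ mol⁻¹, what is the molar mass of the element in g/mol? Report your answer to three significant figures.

133 g/mol

A BCC cell has Z = 2 atoms; a = 6.150 × 10^-8 cm.
M = ρ·N_A·a³/Z = 1.90 × 6.022 × 10²³ × 2.326 × 10^-22 / 2 = 133 g/mol.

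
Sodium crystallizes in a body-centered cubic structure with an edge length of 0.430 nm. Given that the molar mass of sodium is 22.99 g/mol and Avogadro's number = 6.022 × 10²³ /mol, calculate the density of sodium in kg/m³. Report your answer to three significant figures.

A BCC unit cell contains Z = 2 atoms.
Cell volume: a³ = (0.430 nm)³ = (4.300 × 10^-8 cm)³ = 7.951 × 10^-23 cm³.
ρ = Z·M/(N_A·a³) = 2 × 22.99 / (6.022 × 10²³ × 7.951 × 10^-23) = 0.9603 g/cm³ = 960 kg/m³.

960 kg/m³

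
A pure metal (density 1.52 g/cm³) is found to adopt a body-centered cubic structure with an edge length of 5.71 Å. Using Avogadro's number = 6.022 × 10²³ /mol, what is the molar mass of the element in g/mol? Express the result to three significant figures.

85.2 g/mol

A BCC cell has Z = 2 atoms; a = 5.710 × 10^-8 cm.
M = ρ·N_A·a³/Z = 1.52 × 6.022 × 10²³ × 1.862 × 10^-22 / 2 = 85.2 g/mol.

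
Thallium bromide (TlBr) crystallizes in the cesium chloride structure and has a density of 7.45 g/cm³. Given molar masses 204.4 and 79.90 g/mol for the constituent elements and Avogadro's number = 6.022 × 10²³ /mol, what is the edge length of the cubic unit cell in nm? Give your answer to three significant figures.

M(TlBr) = 284.3 g/mol; Z = 1 formula unit per cell.
a³ = Z·M/(N_A·ρ) = 1 × 284.3 / (6.022 × 10²³ × 7.45) = 6.337 × 10^-23 cm³, so a = 3.987 × 10^-8 cm = 0.399 nm.

0.399 nm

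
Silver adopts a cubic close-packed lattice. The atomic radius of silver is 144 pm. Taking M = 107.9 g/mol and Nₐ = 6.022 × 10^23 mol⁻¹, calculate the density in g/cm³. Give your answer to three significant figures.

10.6 g/cm³

In an FCC lattice, atoms touch along the face diagonal, so √2·a = 4r, giving a = 407.3 pm = 4.073 × 10^-8 cm.
With Z = 4, ρ = Z·M/(N_A·a³) = 4 × 107.9 / (6.022 × 10²³ × 6.757 × 10^-23) = 10.61 g/cm³.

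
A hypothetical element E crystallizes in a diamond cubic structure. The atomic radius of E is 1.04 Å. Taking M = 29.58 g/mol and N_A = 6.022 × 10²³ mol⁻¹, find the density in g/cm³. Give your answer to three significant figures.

3.55 g/cm³

In a diamond cubic lattice, nearest neighbors lie along the body diagonal with √3·a = 8r, giving a = 4.804 Å = 4.804 × 10^-8 cm.
With Z = 8, ρ = Z·M/(N_A·a³) = 8 × 29.58 / (6.022 × 10²³ × 1.108 × 10^-22) = 3.545 g/cm³.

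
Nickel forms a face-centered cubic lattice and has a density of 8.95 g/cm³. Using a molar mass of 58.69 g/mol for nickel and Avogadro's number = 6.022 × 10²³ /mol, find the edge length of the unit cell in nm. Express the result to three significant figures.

0.352 nm

With Z = 4 atoms per FCC cell, a³ = Z·M/(N_A·ρ) = 4 × 58.69 / (6.022 × 10²³ × 8.950 g/cm³) = 4.356 × 10^-23 cm³.
a = (4.356 × 10^-23)^(1/3) = 3.518 × 10^-8 cm = 0.352 nm.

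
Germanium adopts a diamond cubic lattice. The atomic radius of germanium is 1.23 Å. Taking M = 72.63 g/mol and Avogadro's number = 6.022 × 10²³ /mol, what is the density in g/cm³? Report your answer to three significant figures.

5.26 g/cm³

In a diamond cubic lattice, nearest neighbors lie along the body diagonal with √3·a = 8r, giving a = 5.681 Å = 5.681 × 10^-8 cm.
With Z = 8, ρ = Z·M/(N_A·a³) = 8 × 72.63 / (6.022 × 10²³ × 1.834 × 10^-22) = 5.262 g/cm³.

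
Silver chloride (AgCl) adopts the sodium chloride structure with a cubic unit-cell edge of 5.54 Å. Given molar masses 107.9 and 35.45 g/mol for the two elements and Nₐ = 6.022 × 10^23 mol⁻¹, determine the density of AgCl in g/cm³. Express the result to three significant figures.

5.60 g/cm³

The sodium chloride structure contains Z = 4 formula units per cell; M(AgCl) = 107.9 + 35.45 = 143.35 g/mol.
a³ = (5.540 × 10^-8 cm)³ = 1.700 × 10^-22 cm³.
ρ = 4 × 143.35 / (6.022 × 10²³ × 1.700 × 10^-22) = 5.600 g/cm³.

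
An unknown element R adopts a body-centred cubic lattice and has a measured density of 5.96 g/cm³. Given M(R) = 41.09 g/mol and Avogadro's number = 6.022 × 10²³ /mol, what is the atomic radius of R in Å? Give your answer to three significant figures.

For a BCC cell (Z = 2), a³ = Z·M/(N_A·ρ) = 2 × 41.09 / (6.022 × 10²³ × 5.960) = 2.290 × 10^-23 cm³, so a = 2.840 × 10^-8 cm = 2.840 Å.
Atoms touch along the body diagonal, so √3·a = 4r, so r = 0.4330 × a = 1.23 Å.

1.23 Å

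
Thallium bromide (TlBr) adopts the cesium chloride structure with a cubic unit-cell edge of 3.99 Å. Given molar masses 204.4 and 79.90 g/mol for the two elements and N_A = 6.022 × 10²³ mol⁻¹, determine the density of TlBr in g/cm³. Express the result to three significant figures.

7.43 g/cm³

The cesium chloride structure contains Z = 1 formula unit per cell; M(TlBr) = 204.4 + 79.90 = 284.3 g/mol.
a³ = (3.990 × 10^-8 cm)³ = 6.352 × 10^-23 cm³.
ρ = 1 × 284.3 / (6.022 × 10²³ × 6.352 × 10^-23) = 7.432 g/cm³.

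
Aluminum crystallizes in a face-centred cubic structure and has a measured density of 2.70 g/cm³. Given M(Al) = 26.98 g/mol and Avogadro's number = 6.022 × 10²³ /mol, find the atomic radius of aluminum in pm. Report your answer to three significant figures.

143 pm

For an FCC cell (Z = 4), a³ = Z·M/(N_A·ρ) = 4 × 26.98 / (6.022 × 10²³ × 2.700) = 6.637 × 10^-23 cm³, so a = 4.049 × 10^-8 cm = 404.9 pm.
Atoms touch along the face diagonal, so √2·a = 4r, so r = 0.3536 × a = 143 pm.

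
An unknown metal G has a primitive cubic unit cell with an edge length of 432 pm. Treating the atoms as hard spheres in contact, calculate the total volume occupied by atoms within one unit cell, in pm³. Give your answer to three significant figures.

In a simple cubic lattice atoms touch along the cell edge, so a = 2r, so r = 0.5000a = 216.0 pm.
V_atoms = Z × (4/3)πr³ = 1 × (4/3)π × (216.0)³ = 4.22 × 10^7 pm³.

4.22 × 10^7 pm³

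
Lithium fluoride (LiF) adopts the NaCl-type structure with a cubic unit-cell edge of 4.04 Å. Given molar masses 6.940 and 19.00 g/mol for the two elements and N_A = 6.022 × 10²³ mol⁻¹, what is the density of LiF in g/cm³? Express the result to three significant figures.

The NaCl-type structure contains Z = 4 formula units per cell; M(LiF) = 6.940 + 19.00 = 25.94 g/mol.
a³ = (4.040 × 10^-8 cm)³ = 6.594 × 10^-23 cm³.
ρ = 4 × 25.94 / (6.022 × 10²³ × 6.594 × 10^-23) = 2.613 g/cm³.

2.61 g/cm³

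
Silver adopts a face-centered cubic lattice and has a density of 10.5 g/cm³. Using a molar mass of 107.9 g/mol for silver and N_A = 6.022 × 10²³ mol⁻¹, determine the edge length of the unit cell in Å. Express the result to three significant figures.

With Z = 4 atoms per FCC cell, a³ = Z·M/(N_A·ρ) = 4 × 107.9 / (6.022 × 10²³ × 10.50 g/cm³) = 6.826 × 10^-23 cm³.
a = (6.826 × 10^-23)^(1/3) = 4.087 × 10^-8 cm = 4.09 Å.

4.09 Å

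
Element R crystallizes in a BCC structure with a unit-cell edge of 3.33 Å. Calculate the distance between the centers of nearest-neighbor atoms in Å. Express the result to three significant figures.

2.88 Å

In a BCC structure, atoms touch along the body diagonal, so √3·a = 4r; the nearest-neighbor distance equals 2r = 0.8660·a.
d = 0.8660 × 3.33 = 2.88 Å.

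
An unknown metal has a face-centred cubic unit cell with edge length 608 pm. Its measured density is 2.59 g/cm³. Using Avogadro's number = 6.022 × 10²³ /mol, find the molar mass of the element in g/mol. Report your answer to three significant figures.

An FCC cell has Z = 4 atoms; a = 6.080 × 10^-8 cm.
M = ρ·N_A·a³/Z = 2.59 × 6.022 × 10²³ × 2.248 × 10^-22 / 4 = 87.6 g/mol.

87.6 g/mol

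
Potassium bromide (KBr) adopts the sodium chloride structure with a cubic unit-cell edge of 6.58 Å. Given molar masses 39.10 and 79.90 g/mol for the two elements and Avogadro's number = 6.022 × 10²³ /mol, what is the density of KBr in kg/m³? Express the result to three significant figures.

2770 kg/m³

The sodium chloride structure contains Z = 4 formula units per cell; M(KBr) = 39.10 + 79.90 = 119.0 g/mol.
a³ = (6.580 × 10^-8 cm)³ = 2.849 × 10^-22 cm³.
ρ = 4 × 119.0 / (6.022 × 10²³ × 2.849 × 10^-22) = 2.775 g/cm³ = 2770 kg/m³.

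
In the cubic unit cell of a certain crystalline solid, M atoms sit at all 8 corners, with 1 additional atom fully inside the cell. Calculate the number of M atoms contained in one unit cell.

Corner atoms are shared by 8 cells (1/8 each), interior atoms are unshared.
Net atoms = 8 × 1/8 + 1 = 1 + 1 = 2.

2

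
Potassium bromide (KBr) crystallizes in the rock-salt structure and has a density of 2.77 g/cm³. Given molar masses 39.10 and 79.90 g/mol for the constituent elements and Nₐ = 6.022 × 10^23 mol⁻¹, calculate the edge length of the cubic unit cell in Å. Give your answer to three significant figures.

6.58 Å

M(KBr) = 119.0 g/mol; Z = 4 formula units per cell.
a³ = Z·M/(N_A·ρ) = 4 × 119.0 / (6.022 × 10²³ × 2.77) = 2.854 × 10^-22 cm³, so a = 6.584 × 10^-8 cm = 6.58 Å.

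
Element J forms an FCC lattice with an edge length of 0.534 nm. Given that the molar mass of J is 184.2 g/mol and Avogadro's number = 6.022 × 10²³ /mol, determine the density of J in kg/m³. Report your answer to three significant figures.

8030 kg/m³

An FCC unit cell contains Z = 4 atoms.
Cell volume: a³ = (0.534 nm)³ = (5.340 × 10^-8 cm)³ = 1.523 × 10^-22 cm³.
ρ = Z·M/(N_A·a³) = 4 × 184.2 / (6.022 × 10²³ × 1.523 × 10^-22) = 8.035 g/cm³ = 8030 kg/m³.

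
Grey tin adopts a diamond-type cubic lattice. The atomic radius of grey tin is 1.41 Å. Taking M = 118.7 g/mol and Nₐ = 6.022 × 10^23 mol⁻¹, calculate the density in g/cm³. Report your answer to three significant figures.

5.71 g/cm³

In a diamond cubic lattice, nearest neighbors lie along the body diagonal with √3·a = 8r, giving a = 6.513 Å = 6.513 × 10^-8 cm.
With Z = 8, ρ = Z·M/(N_A·a³) = 8 × 118.7 / (6.022 × 10²³ × 2.762 × 10^-22) = 5.709 g/cm³.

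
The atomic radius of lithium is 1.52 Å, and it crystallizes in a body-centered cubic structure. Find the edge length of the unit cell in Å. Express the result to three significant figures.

In a BCC lattice, atoms touch along the body diagonal, so √3·a = 4r.
a = 4r/√3 = 4 × 1.52 / 1.7321 = 3.51 Å.

3.51 Å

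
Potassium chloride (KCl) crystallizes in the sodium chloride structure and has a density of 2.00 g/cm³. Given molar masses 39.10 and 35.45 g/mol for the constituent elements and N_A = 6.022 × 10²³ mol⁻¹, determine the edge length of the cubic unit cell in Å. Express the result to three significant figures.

6.28 Å

M(KCl) = 74.55 g/mol; Z = 4 formula units per cell.
a³ = Z·M/(N_A·ρ) = 4 × 74.55 / (6.022 × 10²³ × 2.00) = 2.476 × 10^-22 cm³, so a = 6.279 × 10^-8 cm = 6.28 Å.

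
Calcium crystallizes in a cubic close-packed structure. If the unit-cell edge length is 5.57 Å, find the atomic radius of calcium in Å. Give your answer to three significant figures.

1.97 Å

In an FCC lattice, atoms touch along the face diagonal, so √2·a = 4r.
r = √2·a/4 = 1.4142 × 5.57 / 4 = 1.97 Å.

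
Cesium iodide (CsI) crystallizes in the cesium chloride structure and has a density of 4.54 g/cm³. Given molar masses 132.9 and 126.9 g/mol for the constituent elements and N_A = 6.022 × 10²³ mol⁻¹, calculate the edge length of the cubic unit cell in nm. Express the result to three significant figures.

M(CsI) = 259.8 g/mol; Z = 1 formula unit per cell.
a³ = Z·M/(N_A·ρ) = 1 × 259.8 / (6.022 × 10²³ × 4.54) = 9.503 × 10^-23 cm³, so a = 4.563 × 10^-8 cm = 0.456 nm.

0.456 nm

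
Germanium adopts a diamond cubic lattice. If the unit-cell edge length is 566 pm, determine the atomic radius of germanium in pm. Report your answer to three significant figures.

In a diamond cubic lattice, nearest neighbors lie along the body diagonal with √3·a = 8r.
r = √3·a/8 = 1.7321 × 566 / 8 = 123 pm.

123 pm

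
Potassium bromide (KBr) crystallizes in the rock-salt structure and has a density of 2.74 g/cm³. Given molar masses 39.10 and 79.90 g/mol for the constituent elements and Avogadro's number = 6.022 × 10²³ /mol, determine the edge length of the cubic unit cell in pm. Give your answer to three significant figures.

661 pm

M(KBr) = 119.0 g/mol; Z = 4 formula units per cell.
a³ = Z·M/(N_A·ρ) = 4 × 119.0 / (6.022 × 10²³ × 2.74) = 2.885 × 10^-22 cm³, so a = 6.608 × 10^-8 cm = 661 pm.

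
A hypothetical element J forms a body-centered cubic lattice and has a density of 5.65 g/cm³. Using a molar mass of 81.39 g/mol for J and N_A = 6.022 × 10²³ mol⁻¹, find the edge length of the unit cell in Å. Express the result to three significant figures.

3.63 Å

With Z = 2 atoms per BCC cell, a³ = Z·M/(N_A·ρ) = 2 × 81.39 / (6.022 × 10²³ × 5.650 g/cm³) = 4.784 × 10^-23 cm³.
a = (4.784 × 10^-23)^(1/3) = 3.630 × 10^-8 cm = 3.63 Å.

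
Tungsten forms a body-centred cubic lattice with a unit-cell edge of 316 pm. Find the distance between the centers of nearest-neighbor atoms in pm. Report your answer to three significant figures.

In a BCC structure, atoms touch along the body diagonal, so √3·a = 4r; the nearest-neighbor distance equals 2r = 0.8660·a.
d = 0.8660 × 316 = 274 pm.

274 pm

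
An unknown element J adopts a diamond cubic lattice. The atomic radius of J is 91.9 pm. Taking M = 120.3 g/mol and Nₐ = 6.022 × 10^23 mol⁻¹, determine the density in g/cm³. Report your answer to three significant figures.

20.9 g/cm³

In a diamond cubic lattice, nearest neighbors lie along the body diagonal with √3·a = 8r, giving a = 424.5 pm = 4.245 × 10^-8 cm.
With Z = 8, ρ = Z·M/(N_A·a³) = 8 × 120.3 / (6.022 × 10²³ × 7.648 × 10^-23) = 20.90 g/cm³.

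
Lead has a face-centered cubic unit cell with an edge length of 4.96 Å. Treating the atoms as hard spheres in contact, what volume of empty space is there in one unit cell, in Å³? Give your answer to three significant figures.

31.7 Å³

In an FCC lattice atoms touch along the face diagonal, so √2·a = 4r, so r = 0.3536a = 1.754 Å.
V_cell = a³ = 122.0 Å³; V_atoms = 4 × (4/3)πr³ = 90.36 Å³.
Empty space = 122.0 − 90.36 = 31.7 Å³.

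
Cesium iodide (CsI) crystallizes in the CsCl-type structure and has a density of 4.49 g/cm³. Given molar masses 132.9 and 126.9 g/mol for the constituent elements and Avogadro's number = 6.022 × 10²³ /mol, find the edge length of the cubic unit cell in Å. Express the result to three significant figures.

M(CsI) = 259.8 g/mol; Z = 1 formula unit per cell.
a³ = Z·M/(N_A·ρ) = 1 × 259.8 / (6.022 × 10²³ × 4.49) = 9.608 × 10^-23 cm³, so a = 4.580 × 10^-8 cm = 4.58 Å.

4.58 Å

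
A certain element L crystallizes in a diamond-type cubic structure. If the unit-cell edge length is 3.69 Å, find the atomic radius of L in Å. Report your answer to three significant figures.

In a diamond cubic lattice, nearest neighbors lie along the body diagonal with √3·a = 8r.
r = √3·a/8 = 1.7321 × 3.69 / 8 = 0.799 Å.

0.799 Å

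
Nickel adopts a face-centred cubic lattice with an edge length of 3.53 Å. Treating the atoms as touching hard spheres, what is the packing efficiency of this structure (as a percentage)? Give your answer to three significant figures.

74.0%

In an FCC lattice atoms touch along the face diagonal, so √2·a = 4r, so r = 0.3536a = 1.248 Å.
Packing fraction = Z·(4/3)πr³ / a³ = 4 × (4/3)π × (1.248)³ / (3.53)³ = 0.7405 = 74.0%.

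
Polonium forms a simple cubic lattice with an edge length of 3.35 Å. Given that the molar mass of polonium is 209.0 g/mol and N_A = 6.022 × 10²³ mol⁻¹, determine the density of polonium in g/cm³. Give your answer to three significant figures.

A simple cubic unit cell contains Z = 1 atom.
Cell volume: a³ = (3.35 Å)³ = (3.350 × 10^-8 cm)³ = 3.760 × 10^-23 cm³.
ρ = Z·M/(N_A·a³) = 1 × 209.0 / (6.022 × 10²³ × 3.760 × 10^-23) = 9.231 g/cm³.

9.23 g/cm³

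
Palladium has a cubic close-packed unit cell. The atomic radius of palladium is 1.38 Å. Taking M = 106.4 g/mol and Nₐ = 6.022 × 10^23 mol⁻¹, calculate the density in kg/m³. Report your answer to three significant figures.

In an FCC lattice, atoms touch along the face diagonal, so √2·a = 4r, giving a = 3.903 Å = 3.903 × 10^-8 cm.
With Z = 4, ρ = Z·M/(N_A·a³) = 4 × 106.4 / (6.022 × 10²³ × 5.947 × 10^-23) = 11.88 g/cm³ = 11900 kg/m³.

11900 kg/m³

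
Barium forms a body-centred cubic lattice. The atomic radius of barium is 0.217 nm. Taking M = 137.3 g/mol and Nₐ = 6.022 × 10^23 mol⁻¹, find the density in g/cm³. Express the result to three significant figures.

In a BCC lattice, atoms touch along the body diagonal, so √3·a = 4r, giving a = 0.5011 nm = 5.011 × 10^-8 cm.
With Z = 2, ρ = Z·M/(N_A·a³) = 2 × 137.3 / (6.022 × 10²³ × 1.259 × 10^-22) = 3.623 g/cm³.

3.62 g/cm³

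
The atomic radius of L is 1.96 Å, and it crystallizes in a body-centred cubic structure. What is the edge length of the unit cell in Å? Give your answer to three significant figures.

4.53 Å

In a BCC lattice, atoms touch along the body diagonal, so √3·a = 4r.
a = 4r/√3 = 4 × 1.96 / 1.7321 = 4.53 Å.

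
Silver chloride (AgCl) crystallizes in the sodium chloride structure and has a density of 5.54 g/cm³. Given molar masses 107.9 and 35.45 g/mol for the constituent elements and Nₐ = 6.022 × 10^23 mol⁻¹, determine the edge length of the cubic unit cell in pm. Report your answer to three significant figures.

556 pm

M(AgCl) = 143.35 g/mol; Z = 4 formula units per cell.
a³ = Z·M/(N_A·ρ) = 4 × 143.35 / (6.022 × 10²³ × 5.54) = 1.719 × 10^-22 cm³, so a = 5.560 × 10^-8 cm = 556 pm.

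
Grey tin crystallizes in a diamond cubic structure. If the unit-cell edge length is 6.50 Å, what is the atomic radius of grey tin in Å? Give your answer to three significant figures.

In a diamond cubic lattice, nearest neighbors lie along the body diagonal with √3·a = 8r.
r = √3·a/8 = 1.7321 × 6.50 / 8 = 1.41 Å.

1.41 Å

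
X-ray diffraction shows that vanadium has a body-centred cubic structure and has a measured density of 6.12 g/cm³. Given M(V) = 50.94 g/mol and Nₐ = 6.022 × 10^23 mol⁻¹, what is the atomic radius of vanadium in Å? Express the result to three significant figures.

1.31 Å

For a BCC cell (Z = 2), a³ = Z·M/(N_A·ρ) = 2 × 50.94 / (6.022 × 10²³ × 6.120) = 2.764 × 10^-23 cm³, so a = 3.024 × 10^-8 cm = 3.024 Å.
Atoms touch along the body diagonal, so √3·a = 4r, so r = 0.4330 × a = 1.31 Å.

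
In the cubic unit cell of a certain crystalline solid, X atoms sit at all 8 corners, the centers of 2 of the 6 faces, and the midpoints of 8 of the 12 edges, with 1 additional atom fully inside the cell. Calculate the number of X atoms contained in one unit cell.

Corner atoms are shared by 8 cells (1/8 each), face atoms by 2 (1/2 each), edge atoms by 4 (1/4 each), interior atoms are unshared.
Net atoms = 8 × 1/8 + 2 × 1/2 + 8 × 1/4 + 1 = 1 + 1 + 2 + 1 = 5.

5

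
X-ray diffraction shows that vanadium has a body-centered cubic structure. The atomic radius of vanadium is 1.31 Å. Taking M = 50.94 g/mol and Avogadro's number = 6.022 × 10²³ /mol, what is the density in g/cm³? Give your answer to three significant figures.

6.11 g/cm³

In a BCC lattice, atoms touch along the body diagonal, so √3·a = 4r, giving a = 3.025 Å = 3.025 × 10^-8 cm.
With Z = 2, ρ = Z·M/(N_A·a³) = 2 × 50.94 / (6.022 × 10²³ × 2.769 × 10^-23) = 6.110 g/cm³.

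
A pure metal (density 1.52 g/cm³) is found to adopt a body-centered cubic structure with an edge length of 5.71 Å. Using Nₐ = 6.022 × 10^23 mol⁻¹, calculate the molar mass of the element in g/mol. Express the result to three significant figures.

A BCC cell has Z = 2 atoms; a = 5.710 × 10^-8 cm.
M = ρ·N_A·a³/Z = 1.52 × 6.022 × 10²³ × 1.862 × 10^-22 / 2 = 85.2 g/mol.

85.2 g/mol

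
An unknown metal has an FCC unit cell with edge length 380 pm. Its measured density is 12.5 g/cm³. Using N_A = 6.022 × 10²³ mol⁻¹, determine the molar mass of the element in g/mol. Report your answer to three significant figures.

103 g/mol

An FCC cell has Z = 4 atoms; a = 3.800 × 10^-8 cm.
M = ρ·N_A·a³/Z = 12.5 × 6.022 × 10²³ × 5.487 × 10^-23 / 4 = 103 g/mol.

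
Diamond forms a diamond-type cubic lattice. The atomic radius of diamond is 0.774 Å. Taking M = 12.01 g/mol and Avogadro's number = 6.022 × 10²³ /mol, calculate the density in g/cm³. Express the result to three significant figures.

3.49 g/cm³

In a diamond cubic lattice, nearest neighbors lie along the body diagonal with √3·a = 8r, giving a = 3.575 Å = 3.575 × 10^-8 cm.
With Z = 8, ρ = Z·M/(N_A·a³) = 8 × 12.01 / (6.022 × 10²³ × 4.569 × 10^-23) = 3.492 g/cm³.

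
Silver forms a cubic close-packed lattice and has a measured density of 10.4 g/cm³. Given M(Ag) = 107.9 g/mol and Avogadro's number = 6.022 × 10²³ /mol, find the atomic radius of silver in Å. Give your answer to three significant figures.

1.45 Å

For an FCC cell (Z = 4), a³ = Z·M/(N_A·ρ) = 4 × 107.9 / (6.022 × 10²³ × 10.40) = 6.891 × 10^-23 cm³, so a = 4.100 × 10^-8 cm = 4.100 Å.
Atoms touch along the face diagonal, so √2·a = 4r, so r = 0.3536 × a = 1.45 Å.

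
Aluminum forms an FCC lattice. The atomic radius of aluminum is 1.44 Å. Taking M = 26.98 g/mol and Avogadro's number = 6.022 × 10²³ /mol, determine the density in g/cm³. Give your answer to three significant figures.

In an FCC lattice, atoms touch along the face diagonal, so √2·a = 4r, giving a = 4.073 Å = 4.073 × 10^-8 cm.
With Z = 4, ρ = Z·M/(N_A·a³) = 4 × 26.98 / (6.022 × 10²³ × 6.757 × 10^-23) = 2.652 g/cm³.

2.65 g/cm³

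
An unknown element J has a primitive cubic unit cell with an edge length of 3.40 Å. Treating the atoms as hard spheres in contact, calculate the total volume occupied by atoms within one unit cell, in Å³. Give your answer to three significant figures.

20.6 Å³

In a simple cubic lattice atoms touch along the cell edge, so a = 2r, so r = 0.5000a = 1.700 Å.
V_atoms = Z × (4/3)πr³ = 1 × (4/3)π × (1.700)³ = 20.6 Å³.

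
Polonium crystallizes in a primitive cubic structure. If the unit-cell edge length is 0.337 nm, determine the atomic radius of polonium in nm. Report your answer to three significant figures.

0.169 nm

In a simple cubic lattice, atoms touch along the cell edge, so a = 2r.
r = a/2 = 0.337/2 = 0.169 nm.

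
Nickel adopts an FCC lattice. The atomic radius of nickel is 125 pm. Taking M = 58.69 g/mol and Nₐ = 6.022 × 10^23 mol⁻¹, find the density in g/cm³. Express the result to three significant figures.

8.82 g/cm³

In an FCC lattice, atoms touch along the face diagonal, so √2·a = 4r, giving a = 353.6 pm = 3.536 × 10^-8 cm.
With Z = 4, ρ = Z·M/(N_A·a³) = 4 × 58.69 / (6.022 × 10²³ × 4.419 × 10^-23) = 8.821 g/cm³.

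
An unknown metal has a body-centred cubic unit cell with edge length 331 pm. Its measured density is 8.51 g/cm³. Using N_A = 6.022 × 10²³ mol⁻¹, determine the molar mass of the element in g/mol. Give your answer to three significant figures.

92.9 g/mol

A BCC cell has Z = 2 atoms; a = 3.310 × 10^-8 cm.
M = ρ·N_A·a³/Z = 8.51 × 6.022 × 10²³ × 3.626 × 10^-23 / 2 = 92.9 g/mol.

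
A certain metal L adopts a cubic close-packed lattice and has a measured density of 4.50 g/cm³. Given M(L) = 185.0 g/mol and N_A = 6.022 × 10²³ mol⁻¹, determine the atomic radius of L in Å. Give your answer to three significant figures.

For an FCC cell (Z = 4), a³ = Z·M/(N_A·ρ) = 4 × 185.0 / (6.022 × 10²³ × 4.500) = 2.731 × 10^-22 cm³, so a = 6.488 × 10^-8 cm = 6.488 Å.
Atoms touch along the face diagonal, so √2·a = 4r, so r = 0.3536 × a = 2.29 Å.

2.29 Å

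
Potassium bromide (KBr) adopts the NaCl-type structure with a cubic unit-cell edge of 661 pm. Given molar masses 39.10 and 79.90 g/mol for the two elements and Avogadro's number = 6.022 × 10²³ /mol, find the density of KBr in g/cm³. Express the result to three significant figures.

The NaCl-type structure contains Z = 4 formula units per cell; M(KBr) = 39.10 + 79.90 = 119.0 g/mol.
a³ = (6.610 × 10^-8 cm)³ = 2.888 × 10^-22 cm³.
ρ = 4 × 119.0 / (6.022 × 10²³ × 2.888 × 10^-22) = 2.737 g/cm³.

2.74 g/cm³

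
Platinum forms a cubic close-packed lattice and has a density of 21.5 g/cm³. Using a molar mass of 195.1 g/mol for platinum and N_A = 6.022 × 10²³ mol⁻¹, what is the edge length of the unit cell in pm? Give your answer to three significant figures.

392 pm

With Z = 4 atoms per FCC cell, a³ = Z·M/(N_A·ρ) = 4 × 195.1 / (6.022 × 10²³ × 21.50 g/cm³) = 6.028 × 10^-23 cm³.
a = (6.028 × 10^-23)^(1/3) = 3.921 × 10^-8 cm = 392 pm.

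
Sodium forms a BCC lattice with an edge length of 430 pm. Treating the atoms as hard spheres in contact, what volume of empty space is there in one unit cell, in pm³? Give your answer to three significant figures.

In a BCC lattice atoms touch along the body diagonal, so √3·a = 4r, so r = 0.4330a = 186.2 pm.
V_cell = a³ = 7.951 × 10^7 pm³; V_atoms = 2 × (4/3)πr³ = 5.408 × 10^7 pm³.
Empty space = 7.951 × 10^7 − 5.408 × 10^7 = 2.54 × 10^7 pm³.

2.54 × 10^7 pm³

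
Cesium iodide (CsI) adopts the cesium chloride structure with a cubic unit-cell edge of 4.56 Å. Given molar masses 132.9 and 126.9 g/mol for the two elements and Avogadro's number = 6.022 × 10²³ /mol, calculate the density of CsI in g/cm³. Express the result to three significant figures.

The cesium chloride structure contains Z = 1 formula unit per cell; M(CsI) = 132.9 + 126.9 = 259.8 g/mol.
a³ = (4.560 × 10^-8 cm)³ = 9.482 × 10^-23 cm³.
ρ = 1 × 259.8 / (6.022 × 10²³ × 9.482 × 10^-23) = 4.550 g/cm³.

4.55 g/cm³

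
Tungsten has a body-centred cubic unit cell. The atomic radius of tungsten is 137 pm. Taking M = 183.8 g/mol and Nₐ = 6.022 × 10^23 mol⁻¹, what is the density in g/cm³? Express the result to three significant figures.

19.3 g/cm³

In a BCC lattice, atoms touch along the body diagonal, so √3·a = 4r, giving a = 316.4 pm = 3.164 × 10^-8 cm.
With Z = 2, ρ = Z·M/(N_A·a³) = 2 × 183.8 / (6.022 × 10²³ × 3.167 × 10^-23) = 19.27 g/cm³.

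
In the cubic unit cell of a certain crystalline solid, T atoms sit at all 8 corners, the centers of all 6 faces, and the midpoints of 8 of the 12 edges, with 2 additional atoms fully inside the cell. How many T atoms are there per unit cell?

Corner atoms are shared by 8 cells (1/8 each), face atoms by 2 (1/2 each), edge atoms by 4 (1/4 each), interior atoms are unshared.
Net atoms = 8 × 1/8 + 6 × 1/2 + 8 × 1/4 + 2 = 1 + 3 + 2 + 2 = 8.

8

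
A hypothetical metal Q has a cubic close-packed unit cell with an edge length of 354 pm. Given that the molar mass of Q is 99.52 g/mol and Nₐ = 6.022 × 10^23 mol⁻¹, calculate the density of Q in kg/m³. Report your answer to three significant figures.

An FCC unit cell contains Z = 4 atoms.
Cell volume: a³ = (354 pm)³ = (3.540 × 10^-8 cm)³ = 4.436 × 10^-23 cm³.
ρ = Z·M/(N_A·a³) = 4 × 99.52 / (6.022 × 10²³ × 4.436 × 10^-23) = 14.90 g/cm³ = 14900 kg/m³.

14900 kg/m³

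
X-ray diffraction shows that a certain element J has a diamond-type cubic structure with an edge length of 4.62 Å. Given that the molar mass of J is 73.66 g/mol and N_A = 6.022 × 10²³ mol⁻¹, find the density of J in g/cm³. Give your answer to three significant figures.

9.92 g/cm³

A diamond cubic unit cell contains Z = 8 atoms.
Cell volume: a³ = (4.62 Å)³ = (4.620 × 10^-8 cm)³ = 9.861 × 10^-23 cm³.
ρ = Z·M/(N_A·a³) = 8 × 73.66 / (6.022 × 10²³ × 9.861 × 10^-23) = 9.923 g/cm³.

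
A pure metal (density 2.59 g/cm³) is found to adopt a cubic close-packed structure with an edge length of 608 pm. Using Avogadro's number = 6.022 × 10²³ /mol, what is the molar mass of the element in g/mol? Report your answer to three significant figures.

87.6 g/mol

An FCC cell has Z = 4 atoms; a = 6.080 × 10^-8 cm.
M = ρ·N_A·a³/Z = 2.59 × 6.022 × 10²³ × 2.248 × 10^-22 / 4 = 87.6 g/mol.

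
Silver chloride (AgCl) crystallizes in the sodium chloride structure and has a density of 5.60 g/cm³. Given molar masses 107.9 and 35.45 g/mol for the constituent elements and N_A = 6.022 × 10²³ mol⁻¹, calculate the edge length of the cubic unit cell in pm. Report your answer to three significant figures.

554 pm

M(AgCl) = 143.35 g/mol; Z = 4 formula units per cell.
a³ = Z·M/(N_A·ρ) = 4 × 143.35 / (6.022 × 10²³ × 5.60) = 1.700 × 10^-22 cm³, so a = 5.540 × 10^-8 cm = 554 pm.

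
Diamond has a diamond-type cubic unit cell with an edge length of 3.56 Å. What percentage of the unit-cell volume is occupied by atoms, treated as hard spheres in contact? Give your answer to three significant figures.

In a diamond cubic lattice nearest neighbors lie along the body diagonal with √3·a = 8r, so r = 0.2165a = 0.7708 Å.
Packing fraction = Z·(4/3)πr³ / a³ = 8 × (4/3)π × (0.7708)³ / (3.56)³ = 0.3401 = 34.0%.

34.0%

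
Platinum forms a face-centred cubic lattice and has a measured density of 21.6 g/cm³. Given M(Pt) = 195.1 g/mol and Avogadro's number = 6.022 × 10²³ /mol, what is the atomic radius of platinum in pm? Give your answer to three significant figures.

138 pm

For an FCC cell (Z = 4), a³ = Z·M/(N_A·ρ) = 4 × 195.1 / (6.022 × 10²³ × 21.60) = 6.000 × 10^-23 cm³, so a = 3.915 × 10^-8 cm = 391.5 pm.
Atoms touch along the face diagonal, so √2·a = 4r, so r = 0.3536 × a = 138 pm.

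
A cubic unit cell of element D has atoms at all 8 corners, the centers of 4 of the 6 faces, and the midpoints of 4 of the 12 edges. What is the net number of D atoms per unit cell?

4

Corner atoms are shared by 8 cells (1/8 each), face atoms by 2 (1/2 each), edge atoms by 4 (1/4 each).
Net atoms = 8 × 1/8 + 4 × 1/2 + 4 × 1/4 = 1 + 2 + 1 = 4.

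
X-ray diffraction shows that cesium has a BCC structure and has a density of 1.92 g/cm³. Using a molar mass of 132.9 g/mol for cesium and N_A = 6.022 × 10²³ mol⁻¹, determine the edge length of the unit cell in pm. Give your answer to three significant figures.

613 pm

With Z = 2 atoms per BCC cell, a³ = Z·M/(N_A·ρ) = 2 × 132.9 / (6.022 × 10²³ × 1.920 g/cm³) = 2.299 × 10^-22 cm³.
a = (2.299 × 10^-22)^(1/3) = 6.126 × 10^-8 cm = 613 pm.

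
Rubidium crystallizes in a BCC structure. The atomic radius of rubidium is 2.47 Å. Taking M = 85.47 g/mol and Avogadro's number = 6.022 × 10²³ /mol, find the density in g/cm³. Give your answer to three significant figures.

1.53 g/cm³

In a BCC lattice, atoms touch along the body diagonal, so √3·a = 4r, giving a = 5.704 Å = 5.704 × 10^-8 cm.
With Z = 2, ρ = Z·M/(N_A·a³) = 2 × 85.47 / (6.022 × 10²³ × 1.856 × 10^-22) = 1.529 g/cm³.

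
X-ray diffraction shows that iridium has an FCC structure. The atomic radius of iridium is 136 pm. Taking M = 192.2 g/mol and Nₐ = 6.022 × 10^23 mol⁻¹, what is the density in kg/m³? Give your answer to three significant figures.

In an FCC lattice, atoms touch along the face diagonal, so √2·a = 4r, giving a = 384.7 pm = 3.847 × 10^-8 cm.
With Z = 4, ρ = Z·M/(N_A·a³) = 4 × 192.2 / (6.022 × 10²³ × 5.692 × 10^-23) = 22.43 g/cm³ = 22400 kg/m³.

22400 kg/m³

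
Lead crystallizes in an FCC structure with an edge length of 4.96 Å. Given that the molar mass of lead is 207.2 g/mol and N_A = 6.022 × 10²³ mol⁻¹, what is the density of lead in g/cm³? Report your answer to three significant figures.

An FCC unit cell contains Z = 4 atoms.
Cell volume: a³ = (4.96 Å)³ = (4.960 × 10^-8 cm)³ = 1.220 × 10^-22 cm³.
ρ = Z·M/(N_A·a³) = 4 × 207.2 / (6.022 × 10²³ × 1.220 × 10^-22) = 11.28 g/cm³.

11.3 g/cm³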